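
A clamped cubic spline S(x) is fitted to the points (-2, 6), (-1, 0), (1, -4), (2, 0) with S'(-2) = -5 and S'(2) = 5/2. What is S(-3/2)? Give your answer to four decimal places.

Put M_i = S'' at the i-th knot. Here h = (1, 2, 1) and Δ = (-6, -2, 4), so the interior equations h_(i-1)·M_(i-1) + 2(h_(i-1)+h_i)·M_i + h_i·M_(i+1) = 6(Δ_i − Δ_(i-1)) read
  1·M_0 + 6·M_1 + 2·M_2 = 6(Δ_1 - Δ_0) = 24
  2·M_1 + 6·M_2 + 1·M_3 = 6(Δ_2 - Δ_1) = 36
Clamped end conditions give two more equations: 2h_0·M_0 + h_0·M_1 = 6(Δ_0 - S'(-2)) = -6 and h_2·M_2 + 2h_2·M_3 = 6(S'(2) - Δ_2) = -9.
Hence M_0 = -30/7, M_1 = 18/7, M_2 = 45/7, M_3 = -54/7.
On [-2, -1], S(x) = 6 - 5·(x + 2) - 15/7·(x + 2)² + 8/7·(x + 2)³.
With (x + 2) = 1/2: S(-3/2) = 87/28.

3.1071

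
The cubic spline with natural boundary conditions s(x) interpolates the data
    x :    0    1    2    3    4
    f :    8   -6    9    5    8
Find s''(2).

Write m_i for s''(x_i). With h_i = 1, 1, 1, 1 and divided differences Δ_i = -14, 15, -4, 3, the continuity of s' gives the tridiagonal system
  1·m_0 + 4·m_1 + 1·m_2 = 6(Δ_1 - Δ_0) = 174
  1·m_1 + 4·m_2 + 1·m_3 = 6(Δ_2 - Δ_1) = -114
  1·m_2 + 4·m_3 + 1·m_4 = 6(Δ_3 - Δ_2) = 42
Natural end conditions: m_0 = m_4 = 0.
Solving: m_0 = 0, m_1 = 111/2, m_2 = -48, m_3 = 45/2, m_4 = 0.

-48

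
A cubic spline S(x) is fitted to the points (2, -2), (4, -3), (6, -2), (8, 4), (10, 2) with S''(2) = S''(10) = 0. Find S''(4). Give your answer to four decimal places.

With M_i denoting the second derivative at x_i, h_i = 2, 2, 2, 2, and Δ_i = (y_(i+1) − y_i)/h_i = -1/2, 1/2, 3, -1:
  2·M_0 + 8·M_1 + 2·M_2 = 6(Δ_1 - Δ_0) = 6
  2·M_1 + 8·M_2 + 2·M_3 = 6(Δ_2 - Δ_1) = 15
  2·M_2 + 8·M_3 + 2·M_4 = 6(Δ_3 - Δ_2) = -24
Natural end conditions: M_0 = M_4 = 0.
Forward elimination and back-substitution give M_0 = 0, M_1 = 3/56, M_2 = 39/14, M_3 = -207/56, M_4 = 0.

0.0536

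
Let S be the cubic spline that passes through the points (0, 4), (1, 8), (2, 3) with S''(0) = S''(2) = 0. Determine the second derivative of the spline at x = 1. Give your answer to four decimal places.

-13.5000

Let M_i = S''(x_i). Step sizes h_i = 1, 1; slopes of the chords Δ_i = (y_(i+1) - y_i)/h_i = 4, -5.
  1·M_0 + 4·M_1 + 1·M_2 = 6(Δ_1 - Δ_0) = -54
Natural end conditions: M_0 = M_2 = 0.
Solving: M_0 = 0, M_1 = -27/2, M_2 = 0.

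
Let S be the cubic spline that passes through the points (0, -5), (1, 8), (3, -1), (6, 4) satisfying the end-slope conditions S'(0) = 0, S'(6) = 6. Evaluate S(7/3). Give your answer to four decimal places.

5.4516

Write M_i for S''(x_i). With h_i = 1, 2, 3 and divided differences Δ_i = 13, -9/2, 5/3, the continuity of S' gives the tridiagonal system
  1·M_0 + 6·M_1 + 2·M_2 = 6(Δ_1 - Δ_0) = -105
  2·M_1 + 10·M_2 + 3·M_3 = 6(Δ_2 - Δ_1) = 37
Clamped end conditions give two more equations: 2h_0·M_0 + h_0·M_1 = 6(Δ_0 - S'(0)) = 78 and h_2·M_2 + 2h_2·M_3 = 6(S'(6) - Δ_2) = 26.
Solving: M_0 = 3071/57, M_1 = -1696/57, M_2 = 560/57, M_3 = -11/19.
On [1, 3], S(t) = 8 + 1375/114·(t - 1) - 848/57·(t - 1)² + 188/57·(t - 1)³.
With (t - 1) = 4/3: S(7/3) = 8390/1539.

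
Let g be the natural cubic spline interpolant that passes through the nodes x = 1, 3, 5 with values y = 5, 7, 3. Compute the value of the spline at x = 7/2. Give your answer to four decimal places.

6.4922

With M_i denoting the second derivative at x_i, h_i = 2, 2, and Δ_i = (y_(i+1) − y_i)/h_i = 1, -2:
  2·M_0 + 8·M_1 + 2·M_2 = 6(Δ_1 - Δ_0) = -18
Natural end conditions: M_0 = M_2 = 0.
Solving the tridiagonal system: M_0 = 0, M_1 = -9/4, M_2 = 0.
On [3, 5], g(x) = 7 - 1/2·(x - 3) - 9/8·(x - 3)² + 3/16·(x - 3)³.
With (x - 3) = 1/2: g(7/2) = 831/128.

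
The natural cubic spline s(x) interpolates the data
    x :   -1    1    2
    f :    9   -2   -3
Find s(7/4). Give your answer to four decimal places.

-2.9258

Write M_i for s''(x_i). With h_i = 2, 1 and divided differences Δ_i = -11/2, -1, the continuity of s' gives the tridiagonal system
  2·M_0 + 6·M_1 + 1·M_2 = 6(Δ_1 - Δ_0) = 27
Natural end conditions: M_0 = M_2 = 0.
Solving the tridiagonal system: M_0 = 0, M_1 = 9/2, M_2 = 0.
On [1, 2], s(x) = -2 - 5/2·(x - 1) + 9/4·(x - 1)² - 3/4·(x - 1)³.
With (x - 1) = 3/4: s(7/4) = -749/256.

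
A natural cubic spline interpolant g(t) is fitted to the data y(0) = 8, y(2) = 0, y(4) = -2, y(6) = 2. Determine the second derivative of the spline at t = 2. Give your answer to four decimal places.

1.8000

Put σ_i = g'' at the i-th knot. Here h = (2, 2, 2) and Δ = (-4, -1, 2), so the interior equations h_(i-1)·σ_(i-1) + 2(h_(i-1)+h_i)·σ_i + h_i·σ_(i+1) = 6(Δ_i − Δ_(i-1)) read
  2·σ_0 + 8·σ_1 + 2·σ_2 = 6(Δ_1 - Δ_0) = 18
  2·σ_1 + 8·σ_2 + 2·σ_3 = 6(Δ_2 - Δ_1) = 18
Natural end conditions: σ_0 = σ_3 = 0.
Hence σ_0 = 0, σ_1 = 9/5, σ_2 = 9/5, σ_3 = 0.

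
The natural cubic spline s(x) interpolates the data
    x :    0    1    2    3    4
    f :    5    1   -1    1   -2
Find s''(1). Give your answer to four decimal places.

0.9643

Let M_i = s''(x_i). Step sizes h_i = 1, 1, 1, 1; slopes of the chords Δ_i = (y_(i+1) - y_i)/h_i = -4, -2, 2, -3.
  1·M_0 + 4·M_1 + 1·M_2 = 6(Δ_1 - Δ_0) = 12
  1·M_1 + 4·M_2 + 1·M_3 = 6(Δ_2 - Δ_1) = 24
  1·M_2 + 4·M_3 + 1·M_4 = 6(Δ_3 - Δ_2) = -30
Natural end conditions: M_0 = M_4 = 0.
Solving the tridiagonal system: M_0 = 0, M_1 = 27/28, M_2 = 57/7, M_3 = -267/28, M_4 = 0.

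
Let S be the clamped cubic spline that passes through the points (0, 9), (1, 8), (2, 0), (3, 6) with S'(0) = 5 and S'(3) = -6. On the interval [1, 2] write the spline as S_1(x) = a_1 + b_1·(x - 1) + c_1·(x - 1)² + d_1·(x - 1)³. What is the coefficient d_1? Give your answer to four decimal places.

9.6000

Put σ_i = S'' at the i-th knot. Here h = (1, 1, 1) and Δ = (-1, -8, 6), so the interior equations h_(i-1)·σ_(i-1) + 2(h_(i-1)+h_i)·σ_i + h_i·σ_(i+1) = 6(Δ_i − Δ_(i-1)) read
  1·σ_0 + 4·σ_1 + 1·σ_2 = 6(Δ_1 - Δ_0) = -42
  1·σ_1 + 4·σ_2 + 1·σ_3 = 6(Δ_2 - Δ_1) = 84
Clamped end conditions give two more equations: 2h_0·σ_0 + h_0·σ_1 = 6(Δ_0 - S'(0)) = -36 and h_2·σ_2 + 2h_2·σ_3 = 6(S'(3) - Δ_2) = -72.
Forward elimination and back-substitution give σ_0 = -134/15, σ_1 = -272/15, σ_2 = 592/15, σ_3 = -836/15.
On [1, 2], with S_1(x) = a_1 + b_1·(x - 1) + c_1·(x - 1)² + d_1·(x - 1)³: c_1 = σ_1/2 = -136/15, d_1 = (σ_2 - σ_1)/(6h_1) = 48/5, b_1 = Δ_1 - h_1(2σ_1 + σ_2)/6 = -128/15.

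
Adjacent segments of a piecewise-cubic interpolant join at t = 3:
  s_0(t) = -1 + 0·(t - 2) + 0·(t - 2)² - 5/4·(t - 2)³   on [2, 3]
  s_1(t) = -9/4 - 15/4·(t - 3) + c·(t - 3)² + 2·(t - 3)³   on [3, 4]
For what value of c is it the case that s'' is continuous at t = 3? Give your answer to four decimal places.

-3.7500

s_0''(t) = 0 - 15/2·(t - 2), so s_0''(3) = -15/2. On the right, s_1''(3) = 2c, so c = -15/4.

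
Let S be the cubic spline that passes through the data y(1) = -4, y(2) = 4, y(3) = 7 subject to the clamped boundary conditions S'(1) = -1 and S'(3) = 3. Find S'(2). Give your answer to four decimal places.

7.7500

Put M_i = S'' at the i-th knot. Here h = (1, 1) and Δ = (8, 3), so the interior equations h_(i-1)·M_(i-1) + 2(h_(i-1)+h_i)·M_i + h_i·M_(i+1) = 6(Δ_i − Δ_(i-1)) read
  1·M_0 + 4·M_1 + 1·M_2 = 6(Δ_1 - Δ_0) = -30
Clamped end conditions give two more equations: 2h_0·M_0 + h_0·M_1 = 6(Δ_0 - S'(1)) = 54 and h_1·M_1 + 2h_1·M_2 = 6(S'(3) - Δ_1) = 0.
Solving the tridiagonal system: M_0 = 73/2, M_1 = -19, M_2 = 19/2.
On [2, 3], S'(t) = b_1 + 2c_1·(t - 2) + 3d_1·(t - 2)² with b_1 = Δ_1 - h_1(2M_1 + M_2)/6 = 31/4, c_1 = M_1/2 = -19/2, d_1 = (M_2 - M_1)/(6h_1) = 19/4. So S'(2) = 31/4.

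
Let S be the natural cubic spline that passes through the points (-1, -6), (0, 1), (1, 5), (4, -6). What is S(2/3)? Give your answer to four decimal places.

With M_i denoting the second derivative at x_i, h_i = 1, 1, 3, and Δ_i = (y_(i+1) − y_i)/h_i = 7, 4, -11/3:
  1·M_0 + 4·M_1 + 1·M_2 = 6(Δ_1 - Δ_0) = -18
  1·M_1 + 8·M_2 + 3·M_3 = 6(Δ_2 - Δ_1) = -46
Natural end conditions: M_0 = M_3 = 0.
Forward elimination and back-substitution give M_0 = 0, M_1 = -98/31, M_2 = -166/31, M_3 = 0.
On [0, 1], S(x) = 1 + 553/93·x - 49/31·x² - 34/93·x³.
With x = 2/3: S(2/3) = 10429/2511.

4.1533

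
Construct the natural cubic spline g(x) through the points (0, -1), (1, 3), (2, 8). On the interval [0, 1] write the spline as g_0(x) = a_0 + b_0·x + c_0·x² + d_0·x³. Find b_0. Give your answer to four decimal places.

Let M_i = g''(x_i). Step sizes h_i = 1, 1; slopes of the chords Δ_i = (y_(i+1) - y_i)/h_i = 4, 5.
  1·M_0 + 4·M_1 + 1·M_2 = 6(Δ_1 - Δ_0) = 6
Natural end conditions: M_0 = M_2 = 0.
Solving: M_0 = 0, M_1 = 3/2, M_2 = 0.
On [0, 1], with g_0(x) = a_0 + b_0·x + c_0·x² + d_0·x³: c_0 = M_0/2 = 0, d_0 = (M_1 - M_0)/(6h_0) = 1/4, b_0 = Δ_0 - h_0(2M_0 + M_1)/6 = 15/4.

3.7500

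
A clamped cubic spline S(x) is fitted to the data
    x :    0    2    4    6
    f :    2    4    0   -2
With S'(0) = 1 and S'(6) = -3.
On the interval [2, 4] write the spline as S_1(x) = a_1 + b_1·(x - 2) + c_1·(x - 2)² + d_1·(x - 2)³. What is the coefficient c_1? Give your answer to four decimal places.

-1.6667

Write σ_i for S''(x_i). With h_i = 2, 2, 2 and divided differences Δ_i = 1, -2, -1, the continuity of S' gives the tridiagonal system
  2·σ_0 + 8·σ_1 + 2·σ_2 = 6(Δ_1 - Δ_0) = -18
  2·σ_1 + 8·σ_2 + 2·σ_3 = 6(Δ_2 - Δ_1) = 6
Clamped end conditions give two more equations: 2h_0·σ_0 + h_0·σ_1 = 6(Δ_0 - S'(0)) = 0 and h_2·σ_2 + 2h_2·σ_3 = 6(S'(6) - Δ_2) = -12.
Hence σ_0 = 5/3, σ_1 = -10/3, σ_2 = 8/3, σ_3 = -13/3.
On [2, 4], with S_1(x) = a_1 + b_1·(x - 2) + c_1·(x - 2)² + d_1·(x - 2)³: c_1 = σ_1/2 = -5/3, d_1 = (σ_2 - σ_1)/(6h_1) = 1/2, b_1 = Δ_1 - h_1(2σ_1 + σ_2)/6 = -2/3.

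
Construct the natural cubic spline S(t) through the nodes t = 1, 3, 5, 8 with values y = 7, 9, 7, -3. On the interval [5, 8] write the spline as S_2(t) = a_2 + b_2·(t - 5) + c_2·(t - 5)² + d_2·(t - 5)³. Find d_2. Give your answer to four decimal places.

With σ_i denoting the second derivative at x_i, h_i = 2, 2, 3, and Δ_i = (y_(i+1) − y_i)/h_i = 1, -1, -10/3:
  2·σ_0 + 8·σ_1 + 2·σ_2 = 6(Δ_1 - Δ_0) = -12
  2·σ_1 + 10·σ_2 + 3·σ_3 = 6(Δ_2 - Δ_1) = -14
Natural end conditions: σ_0 = σ_3 = 0.
Solving: σ_0 = 0, σ_1 = -23/19, σ_2 = -22/19, σ_3 = 0.
On [5, 8], with S_2(t) = a_2 + b_2·(t - 5) + c_2·(t - 5)² + d_2·(t - 5)³: c_2 = σ_2/2 = -11/19, d_2 = (σ_3 - σ_2)/(6h_2) = 11/171, b_2 = Δ_2 - h_2(2σ_2 + σ_3)/6 = -124/57.

0.0643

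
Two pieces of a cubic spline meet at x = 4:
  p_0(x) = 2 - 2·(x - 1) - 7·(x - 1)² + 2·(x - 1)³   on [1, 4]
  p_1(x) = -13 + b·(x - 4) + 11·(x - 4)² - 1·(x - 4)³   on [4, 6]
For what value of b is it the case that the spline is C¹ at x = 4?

p_0'(x) = -2 - 14·(x - 1) + 6·(x - 1)², so p_0'(4) = 10. On the right, p_1'(4) = b, so b = 10.

10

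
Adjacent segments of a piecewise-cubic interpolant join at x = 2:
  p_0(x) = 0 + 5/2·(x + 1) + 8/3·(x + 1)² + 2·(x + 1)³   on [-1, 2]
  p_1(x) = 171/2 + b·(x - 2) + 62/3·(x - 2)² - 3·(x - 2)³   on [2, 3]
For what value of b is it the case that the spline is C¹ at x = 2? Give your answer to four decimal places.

p_0'(x) = 5/2 + 16/3·(x + 1) + 6·(x + 1)², so p_0'(2) = 145/2. On the right, p_1'(2) = b, so b = 145/2.

72.5000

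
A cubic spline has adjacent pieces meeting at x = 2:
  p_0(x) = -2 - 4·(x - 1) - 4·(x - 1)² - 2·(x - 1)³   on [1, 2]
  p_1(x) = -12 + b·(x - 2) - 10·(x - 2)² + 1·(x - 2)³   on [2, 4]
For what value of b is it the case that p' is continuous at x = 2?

p_0'(x) = -4 - 8·(x - 1) - 6·(x - 1)², so p_0'(2) = -18. On the right, p_1'(2) = b, so b = -18.

-18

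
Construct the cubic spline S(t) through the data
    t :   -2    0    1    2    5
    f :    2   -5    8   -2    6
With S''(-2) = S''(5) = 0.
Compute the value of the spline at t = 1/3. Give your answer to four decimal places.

0.0438

With σ_i denoting the second derivative at x_i, h_i = 2, 1, 1, 3, and Δ_i = (y_(i+1) − y_i)/h_i = -7/2, 13, -10, 8/3:
  2·σ_0 + 6·σ_1 + 1·σ_2 = 6(Δ_1 - Δ_0) = 99
  1·σ_1 + 4·σ_2 + 1·σ_3 = 6(Δ_2 - Δ_1) = -138
  1·σ_2 + 8·σ_3 + 3·σ_4 = 6(Δ_3 - Δ_2) = 76
Natural end conditions: σ_0 = σ_4 = 0.
Hence σ_0 = 0, σ_1 = 4249/178, σ_2 = -3936/89, σ_3 = 2675/178, σ_4 = 0.
On [0, 1], S(t) = -5 + 6629/534·t + 4249/356·t² - 12121/1068·t³.
With t = 1/3: S(1/3) = 631/14418.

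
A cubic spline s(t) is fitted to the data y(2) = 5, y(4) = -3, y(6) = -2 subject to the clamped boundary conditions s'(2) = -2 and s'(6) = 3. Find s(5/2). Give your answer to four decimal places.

Put M_i = s'' at the i-th knot. Here h = (2, 2) and Δ = (-4, 1/2), so the interior equations h_(i-1)·M_(i-1) + 2(h_(i-1)+h_i)·M_i + h_i·M_(i+1) = 6(Δ_i − Δ_(i-1)) read
  2·M_0 + 8·M_1 + 2·M_2 = 6(Δ_1 - Δ_0) = 27
Clamped end conditions give two more equations: 2h_0·M_0 + h_0·M_1 = 6(Δ_0 - s'(2)) = -12 and h_1·M_1 + 2h_1·M_2 = 6(s'(6) - Δ_1) = 15.
Solving the tridiagonal system: M_0 = -41/8, M_1 = 17/4, M_2 = 13/8.
On [2, 4], s(t) = 5 - 2·(t - 2) - 41/16·(t - 2)² + 25/32·(t - 2)³.
With (t - 2) = 1/2: s(5/2) = 885/256.

3.4570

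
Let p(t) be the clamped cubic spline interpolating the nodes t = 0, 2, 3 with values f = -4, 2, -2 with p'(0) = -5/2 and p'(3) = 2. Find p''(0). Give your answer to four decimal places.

Let σ_i = p''(x_i). Step sizes h_i = 2, 1; slopes of the chords Δ_i = (y_(i+1) - y_i)/h_i = 3, -4.
  2·σ_0 + 6·σ_1 + 1·σ_2 = 6(Δ_1 - Δ_0) = -42
Clamped end conditions give two more equations: 2h_0·σ_0 + h_0·σ_1 = 6(Δ_0 - p'(0)) = 33 and h_1·σ_1 + 2h_1·σ_2 = 6(p'(3) - Δ_1) = 36.
Solving: σ_0 = 67/4, σ_1 = -17, σ_2 = 53/2.

16.7500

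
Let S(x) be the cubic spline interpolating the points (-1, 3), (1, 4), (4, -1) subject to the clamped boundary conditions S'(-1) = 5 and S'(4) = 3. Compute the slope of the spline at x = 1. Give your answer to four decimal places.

Let M_i = S''(x_i). Step sizes h_i = 2, 3; slopes of the chords Δ_i = (y_(i+1) - y_i)/h_i = 1/2, -5/3.
  2·M_0 + 10·M_1 + 3·M_2 = 6(Δ_1 - Δ_0) = -13
Clamped end conditions give two more equations: 2h_0·M_0 + h_0·M_1 = 6(Δ_0 - S'(-1)) = -27 and h_1·M_1 + 2h_1·M_2 = 6(S'(4) - Δ_1) = 28.
Hence M_0 = -117/20, M_1 = -9/5, M_2 = 167/30.
On [1, 4], S'(x) = b_1 + 2c_1·(x - 1) + 3d_1·(x - 1)² with b_1 = Δ_1 - h_1(2M_1 + M_2)/6 = -53/20, c_1 = M_1/2 = -9/10, d_1 = (M_2 - M_1)/(6h_1) = 221/540. So S'(1) = -53/20.

-2.6500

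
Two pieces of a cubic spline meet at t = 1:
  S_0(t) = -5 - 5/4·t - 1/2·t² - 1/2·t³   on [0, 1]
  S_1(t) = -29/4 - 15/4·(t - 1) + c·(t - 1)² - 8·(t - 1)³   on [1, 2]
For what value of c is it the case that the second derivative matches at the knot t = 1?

S_0''(t) = -1 - 3·t, so S_0''(1) = -4. On the right, S_1''(1) = 2c, so c = -2.

-2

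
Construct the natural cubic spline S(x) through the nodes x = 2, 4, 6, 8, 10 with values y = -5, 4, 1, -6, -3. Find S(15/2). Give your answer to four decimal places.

With M_i denoting the second derivative at x_i, h_i = 2, 2, 2, 2, and Δ_i = (y_(i+1) − y_i)/h_i = 9/2, -3/2, -7/2, 3/2:
  2·M_0 + 8·M_1 + 2·M_2 = 6(Δ_1 - Δ_0) = -36
  2·M_1 + 8·M_2 + 2·M_3 = 6(Δ_2 - Δ_1) = -12
  2·M_2 + 8·M_3 + 2·M_4 = 6(Δ_3 - Δ_2) = 30
Natural end conditions: M_0 = M_4 = 0.
Hence M_0 = 0, M_1 = -33/8, M_2 = -3/2, M_3 = 33/8, M_4 = 0.
On [6, 8], S(x) = 1 - 31/8·(x - 6) - 3/4·(x - 6)² + 15/32·(x - 6)³.
With (x - 6) = 3/2: S(15/2) = -1259/256.

-4.9180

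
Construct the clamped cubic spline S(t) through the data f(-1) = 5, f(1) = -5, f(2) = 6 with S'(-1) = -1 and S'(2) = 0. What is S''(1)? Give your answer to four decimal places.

With m_i denoting the second derivative at x_i, h_i = 2, 1, and Δ_i = (y_(i+1) − y_i)/h_i = -5, 11:
  2·m_0 + 6·m_1 + 1·m_2 = 6(Δ_1 - Δ_0) = 96
Clamped end conditions give two more equations: 2h_0·m_0 + h_0·m_1 = 6(Δ_0 - S'(-1)) = -24 and h_1·m_1 + 2h_1·m_2 = 6(S'(2) - Δ_1) = -66.
Forward elimination and back-substitution give m_0 = -65/3, m_1 = 94/3, m_2 = -146/3.

31.3333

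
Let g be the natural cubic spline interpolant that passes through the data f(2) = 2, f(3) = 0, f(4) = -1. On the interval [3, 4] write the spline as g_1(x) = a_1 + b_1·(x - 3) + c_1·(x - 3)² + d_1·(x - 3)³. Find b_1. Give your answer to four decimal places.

-1.5000

Let σ_i = g''(x_i). Step sizes h_i = 1, 1; slopes of the chords Δ_i = (y_(i+1) - y_i)/h_i = -2, -1.
  1·σ_0 + 4·σ_1 + 1·σ_2 = 6(Δ_1 - Δ_0) = 6
Natural end conditions: σ_0 = σ_2 = 0.
Hence σ_0 = 0, σ_1 = 3/2, σ_2 = 0.
On [3, 4], with g_1(x) = a_1 + b_1·(x - 3) + c_1·(x - 3)² + d_1·(x - 3)³: c_1 = σ_1/2 = 3/4, d_1 = (σ_2 - σ_1)/(6h_1) = -1/4, b_1 = Δ_1 - h_1(2σ_1 + σ_2)/6 = -3/2.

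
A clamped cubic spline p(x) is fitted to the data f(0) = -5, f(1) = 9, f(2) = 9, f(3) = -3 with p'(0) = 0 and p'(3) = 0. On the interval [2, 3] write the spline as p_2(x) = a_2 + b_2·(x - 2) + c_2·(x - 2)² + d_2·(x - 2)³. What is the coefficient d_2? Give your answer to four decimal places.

11.6000

Let σ_i = p''(x_i). Step sizes h_i = 1, 1, 1; slopes of the chords Δ_i = (y_(i+1) - y_i)/h_i = 14, 0, -12.
  1·σ_0 + 4·σ_1 + 1·σ_2 = 6(Δ_1 - Δ_0) = -84
  1·σ_1 + 4·σ_2 + 1·σ_3 = 6(Δ_2 - Δ_1) = -72
Clamped end conditions give two more equations: 2h_0·σ_0 + h_0·σ_1 = 6(Δ_0 - p'(0)) = 84 and h_2·σ_2 + 2h_2·σ_3 = 6(p'(3) - Δ_2) = 72.
Forward elimination and back-substitution give σ_0 = 284/5, σ_1 = -148/5, σ_2 = -112/5, σ_3 = 236/5.
On [2, 3], with p_2(x) = a_2 + b_2·(x - 2) + c_2·(x - 2)² + d_2·(x - 2)³: c_2 = σ_2/2 = -56/5, d_2 = (σ_3 - σ_2)/(6h_2) = 58/5, b_2 = Δ_2 - h_2(2σ_2 + σ_3)/6 = -62/5.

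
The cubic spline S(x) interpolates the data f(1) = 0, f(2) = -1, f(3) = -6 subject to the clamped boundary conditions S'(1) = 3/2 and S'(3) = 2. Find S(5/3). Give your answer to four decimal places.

Put M_i = S'' at the i-th knot. Here h = (1, 1) and Δ = (-1, -5), so the interior equations h_(i-1)·M_(i-1) + 2(h_(i-1)+h_i)·M_i + h_i·M_(i+1) = 6(Δ_i − Δ_(i-1)) read
  1·M_0 + 4·M_1 + 1·M_2 = 6(Δ_1 - Δ_0) = -24
Clamped end conditions give two more equations: 2h_0·M_0 + h_0·M_1 = 6(Δ_0 - S'(1)) = -15 and h_1·M_1 + 2h_1·M_2 = 6(S'(3) - Δ_1) = 42.
Forward elimination and back-substitution give M_0 = -5/4, M_1 = -25/2, M_2 = 109/4.
On [1, 2], S(x) = 0 + 3/2·(x - 1) - 5/8·(x - 1)² - 15/8·(x - 1)³.
With (x - 1) = 2/3: S(5/3) = 1/6.

0.1667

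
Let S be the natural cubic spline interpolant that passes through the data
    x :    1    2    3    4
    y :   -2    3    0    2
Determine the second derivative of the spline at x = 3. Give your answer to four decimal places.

11.2000

Let M_i = S''(x_i). Step sizes h_i = 1, 1, 1; slopes of the chords Δ_i = (y_(i+1) - y_i)/h_i = 5, -3, 2.
  1·M_0 + 4·M_1 + 1·M_2 = 6(Δ_1 - Δ_0) = -48
  1·M_1 + 4·M_2 + 1·M_3 = 6(Δ_2 - Δ_1) = 30
Natural end conditions: M_0 = M_3 = 0.
Solving: M_0 = 0, M_1 = -74/5, M_2 = 56/5, M_3 = 0.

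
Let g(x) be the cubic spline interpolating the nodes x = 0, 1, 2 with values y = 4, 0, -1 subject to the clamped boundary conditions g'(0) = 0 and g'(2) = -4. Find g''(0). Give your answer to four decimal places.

Put σ_i = g'' at the i-th knot. Here h = (1, 1) and Δ = (-4, -1), so the interior equations h_(i-1)·σ_(i-1) + 2(h_(i-1)+h_i)·σ_i + h_i·σ_(i+1) = 6(Δ_i − Δ_(i-1)) read
  1·σ_0 + 4·σ_1 + 1·σ_2 = 6(Δ_1 - Δ_0) = 18
Clamped end conditions give two more equations: 2h_0·σ_0 + h_0·σ_1 = 6(Δ_0 - g'(0)) = -24 and h_1·σ_1 + 2h_1·σ_2 = 6(g'(2) - Δ_1) = -18.
Forward elimination and back-substitution give σ_0 = -37/2, σ_1 = 13, σ_2 = -31/2.

-18.5000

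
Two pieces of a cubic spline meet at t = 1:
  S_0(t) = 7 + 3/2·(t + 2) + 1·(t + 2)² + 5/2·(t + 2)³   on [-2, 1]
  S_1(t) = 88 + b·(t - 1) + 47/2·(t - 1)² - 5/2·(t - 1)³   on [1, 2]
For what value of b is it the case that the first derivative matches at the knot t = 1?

75

S_0'(t) = 3/2 + 2·(t + 2) + 15/2·(t + 2)², so S_0'(1) = 75. On the right, S_1'(1) = b, so b = 75.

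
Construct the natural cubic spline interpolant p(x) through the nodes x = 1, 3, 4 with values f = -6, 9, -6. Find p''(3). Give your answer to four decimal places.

Write σ_i for p''(x_i). With h_i = 2, 1 and divided differences Δ_i = 15/2, -15, the continuity of p' gives the tridiagonal system
  2·σ_0 + 6·σ_1 + 1·σ_2 = 6(Δ_1 - Δ_0) = -135
Natural end conditions: σ_0 = σ_2 = 0.
Hence σ_0 = 0, σ_1 = -45/2, σ_2 = 0.

-22.5000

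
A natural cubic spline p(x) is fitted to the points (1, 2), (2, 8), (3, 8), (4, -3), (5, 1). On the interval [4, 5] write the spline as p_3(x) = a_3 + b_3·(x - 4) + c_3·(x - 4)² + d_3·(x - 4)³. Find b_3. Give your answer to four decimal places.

-5.3929

Let m_i = p''(x_i). Step sizes h_i = 1, 1, 1, 1; slopes of the chords Δ_i = (y_(i+1) - y_i)/h_i = 6, 0, -11, 4.
  1·m_0 + 4·m_1 + 1·m_2 = 6(Δ_1 - Δ_0) = -36
  1·m_1 + 4·m_2 + 1·m_3 = 6(Δ_2 - Δ_1) = -66
  1·m_2 + 4·m_3 + 1·m_4 = 6(Δ_3 - Δ_2) = 90
Natural end conditions: m_0 = m_4 = 0.
Hence m_0 = 0, m_1 = -93/28, m_2 = -159/7, m_3 = 789/28, m_4 = 0.
On [4, 5], with p_3(x) = a_3 + b_3·(x - 4) + c_3·(x - 4)² + d_3·(x - 4)³: c_3 = m_3/2 = 789/56, d_3 = (m_4 - m_3)/(6h_3) = -263/56, b_3 = Δ_3 - h_3(2m_3 + m_4)/6 = -151/28.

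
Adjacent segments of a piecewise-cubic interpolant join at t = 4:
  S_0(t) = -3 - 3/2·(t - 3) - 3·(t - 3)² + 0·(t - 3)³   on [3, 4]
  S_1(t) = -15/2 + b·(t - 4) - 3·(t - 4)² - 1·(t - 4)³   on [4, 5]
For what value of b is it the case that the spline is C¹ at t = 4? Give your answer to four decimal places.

-7.5000

S_0'(t) = -3/2 - 6·(t - 3) + 0·(t - 3)², so S_0'(4) = -15/2. On the right, S_1'(4) = b, so b = -15/2.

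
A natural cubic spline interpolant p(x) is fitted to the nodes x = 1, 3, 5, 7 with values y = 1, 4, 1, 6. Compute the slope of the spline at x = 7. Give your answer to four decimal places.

3.7667

Write M_i for p''(x_i). With h_i = 2, 2, 2 and divided differences Δ_i = 3/2, -3/2, 5/2, the continuity of p' gives the tridiagonal system
  2·M_0 + 8·M_1 + 2·M_2 = 6(Δ_1 - Δ_0) = -18
  2·M_1 + 8·M_2 + 2·M_3 = 6(Δ_2 - Δ_1) = 24
Natural end conditions: M_0 = M_3 = 0.
Solving: M_0 = 0, M_1 = -16/5, M_2 = 19/5, M_3 = 0.
On [5, 7], p'(x) = b_2 + 2c_2·(x - 5) + 3d_2·(x - 5)² with b_2 = Δ_2 - h_2(2M_2 + M_3)/6 = -1/30, c_2 = M_2/2 = 19/10, d_2 = (M_3 - M_2)/(6h_2) = -19/60. So p'(7) = 113/30.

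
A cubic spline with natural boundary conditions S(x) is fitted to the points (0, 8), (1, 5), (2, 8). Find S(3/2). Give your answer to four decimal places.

5.9375

Write M_i for S''(x_i). With h_i = 1, 1 and divided differences Δ_i = -3, 3, the continuity of S' gives the tridiagonal system
  1·M_0 + 4·M_1 + 1·M_2 = 6(Δ_1 - Δ_0) = 36
Natural end conditions: M_0 = M_2 = 0.
Solving: M_0 = 0, M_1 = 9, M_2 = 0.
On [1, 2], S(x) = 5 + 0·(x - 1) + 9/2·(x - 1)² - 3/2·(x - 1)³.
With (x - 1) = 1/2: S(3/2) = 95/16.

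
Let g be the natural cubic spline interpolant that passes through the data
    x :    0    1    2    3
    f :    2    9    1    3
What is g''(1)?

-28

With σ_i denoting the second derivative at x_i, h_i = 1, 1, 1, and Δ_i = (y_(i+1) − y_i)/h_i = 7, -8, 2:
  1·σ_0 + 4·σ_1 + 1·σ_2 = 6(Δ_1 - Δ_0) = -90
  1·σ_1 + 4·σ_2 + 1·σ_3 = 6(Δ_2 - Δ_1) = 60
Natural end conditions: σ_0 = σ_3 = 0.
Solving the tridiagonal system: σ_0 = 0, σ_1 = -28, σ_2 = 22, σ_3 = 0.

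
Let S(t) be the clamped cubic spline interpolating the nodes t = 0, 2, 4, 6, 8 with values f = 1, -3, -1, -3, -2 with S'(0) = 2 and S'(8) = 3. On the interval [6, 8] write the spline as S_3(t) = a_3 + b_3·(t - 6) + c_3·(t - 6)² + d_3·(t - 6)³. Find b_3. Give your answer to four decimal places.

Let M_i = S''(x_i). Step sizes h_i = 2, 2, 2, 2; slopes of the chords Δ_i = (y_(i+1) - y_i)/h_i = -2, 1, -1, 1/2.
  2·M_0 + 8·M_1 + 2·M_2 = 6(Δ_1 - Δ_0) = 18
  2·M_1 + 8·M_2 + 2·M_3 = 6(Δ_2 - Δ_1) = -12
  2·M_2 + 8·M_3 + 2·M_4 = 6(Δ_3 - Δ_2) = 9
Clamped end conditions give two more equations: 2h_0·M_0 + h_0·M_1 = 6(Δ_0 - S'(0)) = -24 and h_3·M_3 + 2h_3·M_4 = 6(S'(8) - Δ_3) = 15.
Solving the tridiagonal system: M_0 = -961/112, M_1 = 289/56, M_2 = -49/16, M_3 = 61/56, M_4 = 359/112.
On [6, 8], with S_3(t) = a_3 + b_3·(t - 6) + c_3·(t - 6)² + d_3·(t - 6)³: c_3 = M_3/2 = 61/112, d_3 = (M_4 - M_3)/(6h_3) = 79/448, b_3 = Δ_3 - h_3(2M_3 + M_4)/6 = -145/112.

-1.2946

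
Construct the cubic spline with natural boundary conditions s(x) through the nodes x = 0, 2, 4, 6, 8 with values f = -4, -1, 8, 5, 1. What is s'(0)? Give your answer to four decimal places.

0.2768

With M_i denoting the second derivative at x_i, h_i = 2, 2, 2, 2, and Δ_i = (y_(i+1) − y_i)/h_i = 3/2, 9/2, -3/2, -2:
  2·M_0 + 8·M_1 + 2·M_2 = 6(Δ_1 - Δ_0) = 18
  2·M_1 + 8·M_2 + 2·M_3 = 6(Δ_2 - Δ_1) = -36
  2·M_2 + 8·M_3 + 2·M_4 = 6(Δ_3 - Δ_2) = -3
Natural end conditions: M_0 = M_4 = 0.
Hence M_0 = 0, M_1 = 411/112, M_2 = -159/28, M_3 = 117/112, M_4 = 0.
On [0, 2], s'(x) = b_0 + 2c_0·x + 3d_0·x² with b_0 = Δ_0 - h_0(2M_0 + M_1)/6 = 31/112, c_0 = M_0/2 = 0, d_0 = (M_1 - M_0)/(6h_0) = 137/448. So s'(0) = 31/112.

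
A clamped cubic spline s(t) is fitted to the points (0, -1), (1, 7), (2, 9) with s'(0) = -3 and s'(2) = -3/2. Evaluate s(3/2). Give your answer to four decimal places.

9.2656

Write σ_i for s''(x_i). With h_i = 1, 1 and divided differences Δ_i = 8, 2, the continuity of s' gives the tridiagonal system
  1·σ_0 + 4·σ_1 + 1·σ_2 = 6(Δ_1 - Δ_0) = -36
Clamped end conditions give two more equations: 2h_0·σ_0 + h_0·σ_1 = 6(Δ_0 - s'(0)) = 66 and h_1·σ_1 + 2h_1·σ_2 = 6(s'(2) - Δ_1) = -21.
Forward elimination and back-substitution give σ_0 = 171/4, σ_1 = -39/2, σ_2 = -3/4.
On [1, 2], s(t) = 7 + 69/8·(t - 1) - 39/4·(t - 1)² + 25/8·(t - 1)³.
With (t - 1) = 1/2: s(3/2) = 593/64.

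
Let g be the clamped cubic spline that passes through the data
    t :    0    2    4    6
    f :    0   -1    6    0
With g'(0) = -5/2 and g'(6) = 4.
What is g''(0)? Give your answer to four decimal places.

0.2667

Write σ_i for g''(x_i). With h_i = 2, 2, 2 and divided differences Δ_i = -1/2, 7/2, -3, the continuity of g' gives the tridiagonal system
  2·σ_0 + 8·σ_1 + 2·σ_2 = 6(Δ_1 - Δ_0) = 24
  2·σ_1 + 8·σ_2 + 2·σ_3 = 6(Δ_2 - Δ_1) = -39
Clamped end conditions give two more equations: 2h_0·σ_0 + h_0·σ_1 = 6(Δ_0 - g'(0)) = 12 and h_2·σ_2 + 2h_2·σ_3 = 6(g'(6) - Δ_2) = 42.
Hence σ_0 = 4/15, σ_1 = 82/15, σ_2 = -152/15, σ_3 = 467/30.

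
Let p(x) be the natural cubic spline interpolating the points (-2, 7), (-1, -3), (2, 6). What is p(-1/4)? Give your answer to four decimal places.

-5.5488

With M_i denoting the second derivative at x_i, h_i = 1, 3, and Δ_i = (y_(i+1) − y_i)/h_i = -10, 3:
  1·M_0 + 8·M_1 + 3·M_2 = 6(Δ_1 - Δ_0) = 78
Natural end conditions: M_0 = M_2 = 0.
Forward elimination and back-substitution give M_0 = 0, M_1 = 39/4, M_2 = 0.
On [-1, 2], p(x) = -3 - 27/4·(x + 1) + 39/8·(x + 1)² - 13/24·(x + 1)³.
With (x + 1) = 3/4: p(-1/4) = -2841/512.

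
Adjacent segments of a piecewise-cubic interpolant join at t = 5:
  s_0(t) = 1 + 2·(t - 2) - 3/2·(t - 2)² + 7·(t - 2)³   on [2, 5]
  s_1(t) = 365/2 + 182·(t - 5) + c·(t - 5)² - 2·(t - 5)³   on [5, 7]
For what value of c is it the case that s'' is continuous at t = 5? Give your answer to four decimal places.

61.5000

s_0''(t) = -3 + 42·(t - 2), so s_0''(5) = 123. On the right, s_1''(5) = 2c, so c = 123/2.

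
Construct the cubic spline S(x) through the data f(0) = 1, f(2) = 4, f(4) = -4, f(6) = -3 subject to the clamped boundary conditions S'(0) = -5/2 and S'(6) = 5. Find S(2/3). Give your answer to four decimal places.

With σ_i denoting the second derivative at x_i, h_i = 2, 2, 2, and Δ_i = (y_(i+1) − y_i)/h_i = 3/2, -4, 1/2:
  2·σ_0 + 8·σ_1 + 2·σ_2 = 6(Δ_1 - Δ_0) = -33
  2·σ_1 + 8·σ_2 + 2·σ_3 = 6(Δ_2 - Δ_1) = 27
Clamped end conditions give two more equations: 2h_0·σ_0 + h_0·σ_1 = 6(Δ_0 - S'(0)) = 24 and h_2·σ_2 + 2h_2·σ_3 = 6(S'(6) - Δ_2) = 27.
Solving: σ_0 = 49/5, σ_1 = -38/5, σ_2 = 41/10, σ_3 = 47/10.
On [0, 2], S(x) = 1 - 5/2·x + 49/10·x² - 29/20·x³.
With x = 2/3: S(2/3) = 146/135.

1.0815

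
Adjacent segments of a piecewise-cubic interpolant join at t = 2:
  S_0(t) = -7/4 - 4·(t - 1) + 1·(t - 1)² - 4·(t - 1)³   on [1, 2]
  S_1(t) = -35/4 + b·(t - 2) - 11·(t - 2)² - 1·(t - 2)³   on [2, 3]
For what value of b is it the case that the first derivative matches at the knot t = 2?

S_0'(t) = -4 + 2·(t - 1) - 12·(t - 1)², so S_0'(2) = -14. On the right, S_1'(2) = b, so b = -14.

-14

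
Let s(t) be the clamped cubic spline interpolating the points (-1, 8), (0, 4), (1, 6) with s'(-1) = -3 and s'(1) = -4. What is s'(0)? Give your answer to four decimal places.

Put M_i = s'' at the i-th knot. Here h = (1, 1) and Δ = (-4, 2), so the interior equations h_(i-1)·M_(i-1) + 2(h_(i-1)+h_i)·M_i + h_i·M_(i+1) = 6(Δ_i − Δ_(i-1)) read
  1·M_0 + 4·M_1 + 1·M_2 = 6(Δ_1 - Δ_0) = 36
Clamped end conditions give two more equations: 2h_0·M_0 + h_0·M_1 = 6(Δ_0 - s'(-1)) = -6 and h_1·M_1 + 2h_1·M_2 = 6(s'(1) - Δ_1) = -36.
Solving: M_0 = -25/2, M_1 = 19, M_2 = -55/2.
On [0, 1], s'(t) = b_1 + 2c_1·t + 3d_1·t² with b_1 = Δ_1 - h_1(2M_1 + M_2)/6 = 1/4, c_1 = M_1/2 = 19/2, d_1 = (M_2 - M_1)/(6h_1) = -31/4. So s'(0) = 1/4.

0.2500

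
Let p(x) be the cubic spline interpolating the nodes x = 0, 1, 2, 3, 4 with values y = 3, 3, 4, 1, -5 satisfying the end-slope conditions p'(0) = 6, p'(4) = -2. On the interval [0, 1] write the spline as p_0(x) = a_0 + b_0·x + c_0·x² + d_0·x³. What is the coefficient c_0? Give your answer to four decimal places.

Let M_i = p''(x_i). Step sizes h_i = 1, 1, 1, 1; slopes of the chords Δ_i = (y_(i+1) - y_i)/h_i = 0, 1, -3, -6.
  1·M_0 + 4·M_1 + 1·M_2 = 6(Δ_1 - Δ_0) = 6
  1·M_1 + 4·M_2 + 1·M_3 = 6(Δ_2 - Δ_1) = -24
  1·M_2 + 4·M_3 + 1·M_4 = 6(Δ_3 - Δ_2) = -18
Clamped end conditions give two more equations: 2h_0·M_0 + h_0·M_1 = 6(Δ_0 - p'(0)) = -36 and h_3·M_3 + 2h_3·M_4 = 6(p'(4) - Δ_3) = 24.
Hence M_0 = -313/14, M_1 = 61/7, M_2 = -13/2, M_3 = -47/7, M_4 = 215/14.
On [0, 1], with p_0(x) = a_0 + b_0·x + c_0·x² + d_0·x³: c_0 = M_0/2 = -313/28, d_0 = (M_1 - M_0)/(6h_0) = 145/28, b_0 = Δ_0 - h_0(2M_0 + M_1)/6 = 6.

-11.1786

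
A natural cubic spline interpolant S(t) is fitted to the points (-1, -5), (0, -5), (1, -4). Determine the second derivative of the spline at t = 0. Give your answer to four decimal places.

With M_i denoting the second derivative at x_i, h_i = 1, 1, and Δ_i = (y_(i+1) − y_i)/h_i = 0, 1:
  1·M_0 + 4·M_1 + 1·M_2 = 6(Δ_1 - Δ_0) = 6
Natural end conditions: M_0 = M_2 = 0.
Hence M_0 = 0, M_1 = 3/2, M_2 = 0.

1.5000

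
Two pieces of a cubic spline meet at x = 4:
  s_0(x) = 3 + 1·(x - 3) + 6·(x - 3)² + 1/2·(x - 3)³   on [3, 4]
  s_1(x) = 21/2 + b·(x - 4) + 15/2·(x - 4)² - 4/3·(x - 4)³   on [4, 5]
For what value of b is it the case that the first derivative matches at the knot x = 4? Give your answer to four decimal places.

s_0'(x) = 1 + 12·(x - 3) + 3/2·(x - 3)², so s_0'(4) = 29/2. On the right, s_1'(4) = b, so b = 29/2.

14.5000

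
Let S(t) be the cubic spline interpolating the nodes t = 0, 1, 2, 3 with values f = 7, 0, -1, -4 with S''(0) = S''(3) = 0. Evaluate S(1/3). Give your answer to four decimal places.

4.1531

With σ_i denoting the second derivative at x_i, h_i = 1, 1, 1, and Δ_i = (y_(i+1) − y_i)/h_i = -7, -1, -3:
  1·σ_0 + 4·σ_1 + 1·σ_2 = 6(Δ_1 - Δ_0) = 36
  1·σ_1 + 4·σ_2 + 1·σ_3 = 6(Δ_2 - Δ_1) = -12
Natural end conditions: σ_0 = σ_3 = 0.
Forward elimination and back-substitution give σ_0 = 0, σ_1 = 52/5, σ_2 = -28/5, σ_3 = 0.
On [0, 1], S(t) = 7 - 131/15·t + 0·t² + 26/15·t³.
With t = 1/3: S(1/3) = 1682/405.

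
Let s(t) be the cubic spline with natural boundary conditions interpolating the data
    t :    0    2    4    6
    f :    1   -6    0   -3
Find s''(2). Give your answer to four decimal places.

6.1000

With σ_i denoting the second derivative at x_i, h_i = 2, 2, 2, and Δ_i = (y_(i+1) − y_i)/h_i = -7/2, 3, -3/2:
  2·σ_0 + 8·σ_1 + 2·σ_2 = 6(Δ_1 - Δ_0) = 39
  2·σ_1 + 8·σ_2 + 2·σ_3 = 6(Δ_2 - Δ_1) = -27
Natural end conditions: σ_0 = σ_3 = 0.
Forward elimination and back-substitution give σ_0 = 0, σ_1 = 61/10, σ_2 = -49/10, σ_3 = 0.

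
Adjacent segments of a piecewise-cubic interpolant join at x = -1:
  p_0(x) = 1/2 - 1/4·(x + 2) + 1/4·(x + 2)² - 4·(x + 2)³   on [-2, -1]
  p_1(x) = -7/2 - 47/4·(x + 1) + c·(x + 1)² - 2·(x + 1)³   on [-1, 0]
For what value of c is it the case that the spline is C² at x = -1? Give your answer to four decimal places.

p_0''(x) = 1/2 - 24·(x + 2), so p_0''(-1) = -47/2. On the right, p_1''(-1) = 2c, so c = -47/4.

-11.7500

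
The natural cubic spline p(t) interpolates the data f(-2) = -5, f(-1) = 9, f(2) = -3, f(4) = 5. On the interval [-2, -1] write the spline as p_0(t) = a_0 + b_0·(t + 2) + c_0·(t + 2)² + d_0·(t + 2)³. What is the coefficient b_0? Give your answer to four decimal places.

16.8732

Put σ_i = p'' at the i-th knot. Here h = (1, 3, 2) and Δ = (14, -4, 4), so the interior equations h_(i-1)·σ_(i-1) + 2(h_(i-1)+h_i)·σ_i + h_i·σ_(i+1) = 6(Δ_i − Δ_(i-1)) read
  1·σ_0 + 8·σ_1 + 3·σ_2 = 6(Δ_1 - Δ_0) = -108
  3·σ_1 + 10·σ_2 + 2·σ_3 = 6(Δ_2 - Δ_1) = 48
Natural end conditions: σ_0 = σ_3 = 0.
Hence σ_0 = 0, σ_1 = -1224/71, σ_2 = 708/71, σ_3 = 0.
On [-2, -1], with p_0(t) = a_0 + b_0·(t + 2) + c_0·(t + 2)² + d_0·(t + 2)³: c_0 = σ_0/2 = 0, d_0 = (σ_1 - σ_0)/(6h_0) = -204/71, b_0 = Δ_0 - h_0(2σ_0 + σ_1)/6 = 1198/71.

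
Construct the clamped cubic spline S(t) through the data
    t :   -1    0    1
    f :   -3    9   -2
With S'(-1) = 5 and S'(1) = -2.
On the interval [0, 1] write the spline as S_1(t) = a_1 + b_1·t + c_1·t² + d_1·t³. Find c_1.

Put m_i = S'' at the i-th knot. Here h = (1, 1) and Δ = (12, -11), so the interior equations h_(i-1)·m_(i-1) + 2(h_(i-1)+h_i)·m_i + h_i·m_(i+1) = 6(Δ_i − Δ_(i-1)) read
  1·m_0 + 4·m_1 + 1·m_2 = 6(Δ_1 - Δ_0) = -138
Clamped end conditions give two more equations: 2h_0·m_0 + h_0·m_1 = 6(Δ_0 - S'(-1)) = 42 and h_1·m_1 + 2h_1·m_2 = 6(S'(1) - Δ_1) = 54.
Hence m_0 = 52, m_1 = -62, m_2 = 58.
On [0, 1], with S_1(t) = a_1 + b_1·t + c_1·t² + d_1·t³: c_1 = m_1/2 = -31, d_1 = (m_2 - m_1)/(6h_1) = 20, b_1 = Δ_1 - h_1(2m_1 + m_2)/6 = 0.

-31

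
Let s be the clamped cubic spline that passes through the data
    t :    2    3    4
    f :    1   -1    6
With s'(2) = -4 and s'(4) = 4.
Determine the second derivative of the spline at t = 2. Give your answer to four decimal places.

Put σ_i = s'' at the i-th knot. Here h = (1, 1) and Δ = (-2, 7), so the interior equations h_(i-1)·σ_(i-1) + 2(h_(i-1)+h_i)·σ_i + h_i·σ_(i+1) = 6(Δ_i − Δ_(i-1)) read
  1·σ_0 + 4·σ_1 + 1·σ_2 = 6(Δ_1 - Δ_0) = 54
Clamped end conditions give two more equations: 2h_0·σ_0 + h_0·σ_1 = 6(Δ_0 - s'(2)) = 12 and h_1·σ_1 + 2h_1·σ_2 = 6(s'(4) - Δ_1) = -18.
Hence σ_0 = -7/2, σ_1 = 19, σ_2 = -37/2.

-3.5000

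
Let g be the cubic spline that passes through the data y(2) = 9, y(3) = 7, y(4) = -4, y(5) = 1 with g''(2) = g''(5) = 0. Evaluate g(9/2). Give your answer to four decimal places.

-3.3250

Write σ_i for g''(x_i). With h_i = 1, 1, 1 and divided differences Δ_i = -2, -11, 5, the continuity of g' gives the tridiagonal system
  1·σ_0 + 4·σ_1 + 1·σ_2 = 6(Δ_1 - Δ_0) = -54
  1·σ_1 + 4·σ_2 + 1·σ_3 = 6(Δ_2 - Δ_1) = 96
Natural end conditions: σ_0 = σ_3 = 0.
Solving the tridiagonal system: σ_0 = 0, σ_1 = -104/5, σ_2 = 146/5, σ_3 = 0.
On [4, 5], g(x) = -4 - 71/15·(x - 4) + 73/5·(x - 4)² - 73/15·(x - 4)³.
With (x - 4) = 1/2: g(9/2) = -133/40.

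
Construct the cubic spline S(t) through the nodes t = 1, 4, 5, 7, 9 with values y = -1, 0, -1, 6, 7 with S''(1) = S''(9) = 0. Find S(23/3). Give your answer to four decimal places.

Put M_i = S'' at the i-th knot. Here h = (3, 1, 2, 2) and Δ = (1/3, -1, 7/2, 1/2), so the interior equations h_(i-1)·M_(i-1) + 2(h_(i-1)+h_i)·M_i + h_i·M_(i+1) = 6(Δ_i − Δ_(i-1)) read
  3·M_0 + 8·M_1 + 1·M_2 = 6(Δ_1 - Δ_0) = -8
  1·M_1 + 6·M_2 + 2·M_3 = 6(Δ_2 - Δ_1) = 27
  2·M_2 + 8·M_3 + 2·M_4 = 6(Δ_3 - Δ_2) = -18
Natural end conditions: M_0 = M_4 = 0.
Forward elimination and back-substitution give M_0 = 0, M_1 = -151/86, M_2 = 260/43, M_3 = -647/172, M_4 = 0.
On [7, 9], S(t) = 6 + 388/129·(t - 7) - 647/344·(t - 7)² + 647/2064·(t - 7)³.
With (t - 7) = 2/3: S(23/3) = 25294/3483.

7.2621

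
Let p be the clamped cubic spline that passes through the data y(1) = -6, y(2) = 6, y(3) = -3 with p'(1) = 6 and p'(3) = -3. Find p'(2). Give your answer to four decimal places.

Let M_i = p''(x_i). Step sizes h_i = 1, 1; slopes of the chords Δ_i = (y_(i+1) - y_i)/h_i = 12, -9.
  1·M_0 + 4·M_1 + 1·M_2 = 6(Δ_1 - Δ_0) = -126
Clamped end conditions give two more equations: 2h_0·M_0 + h_0·M_1 = 6(Δ_0 - p'(1)) = 36 and h_1·M_1 + 2h_1·M_2 = 6(p'(3) - Δ_1) = 36.
Hence M_0 = 45, M_1 = -54, M_2 = 45.
On [2, 3], p'(t) = b_1 + 2c_1·(t - 2) + 3d_1·(t - 2)² with b_1 = Δ_1 - h_1(2M_1 + M_2)/6 = 3/2, c_1 = M_1/2 = -27, d_1 = (M_2 - M_1)/(6h_1) = 33/2. So p'(2) = 3/2.

1.5000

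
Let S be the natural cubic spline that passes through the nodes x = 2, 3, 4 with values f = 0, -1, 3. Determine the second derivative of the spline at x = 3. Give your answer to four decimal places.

7.5000

Let M_i = S''(x_i). Step sizes h_i = 1, 1; slopes of the chords Δ_i = (y_(i+1) - y_i)/h_i = -1, 4.
  1·M_0 + 4·M_1 + 1·M_2 = 6(Δ_1 - Δ_0) = 30
Natural end conditions: M_0 = M_2 = 0.
Solving: M_0 = 0, M_1 = 15/2, M_2 = 0.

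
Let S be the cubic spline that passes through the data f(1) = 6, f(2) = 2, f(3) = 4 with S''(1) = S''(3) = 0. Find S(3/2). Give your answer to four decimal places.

Put M_i = S'' at the i-th knot. Here h = (1, 1) and Δ = (-4, 2), so the interior equations h_(i-1)·M_(i-1) + 2(h_(i-1)+h_i)·M_i + h_i·M_(i+1) = 6(Δ_i − Δ_(i-1)) read
  1·M_0 + 4·M_1 + 1·M_2 = 6(Δ_1 - Δ_0) = 36
Natural end conditions: M_0 = M_2 = 0.
Hence M_0 = 0, M_1 = 9, M_2 = 0.
On [1, 2], S(x) = 6 - 11/2·(x - 1) + 0·(x - 1)² + 3/2·(x - 1)³.
With (x - 1) = 1/2: S(3/2) = 55/16.

3.4375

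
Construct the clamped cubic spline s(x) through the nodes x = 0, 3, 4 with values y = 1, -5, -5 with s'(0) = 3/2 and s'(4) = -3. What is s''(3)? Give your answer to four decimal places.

With σ_i denoting the second derivative at x_i, h_i = 3, 1, and Δ_i = (y_(i+1) − y_i)/h_i = -2, 0:
  3·σ_0 + 8·σ_1 + 1·σ_2 = 6(Δ_1 - Δ_0) = 12
Clamped end conditions give two more equations: 2h_0·σ_0 + h_0·σ_1 = 6(Δ_0 - s'(0)) = -21 and h_1·σ_1 + 2h_1·σ_2 = 6(s'(4) - Δ_1) = -18.
Hence σ_0 = -49/8, σ_1 = 21/4, σ_2 = -93/8.

5.2500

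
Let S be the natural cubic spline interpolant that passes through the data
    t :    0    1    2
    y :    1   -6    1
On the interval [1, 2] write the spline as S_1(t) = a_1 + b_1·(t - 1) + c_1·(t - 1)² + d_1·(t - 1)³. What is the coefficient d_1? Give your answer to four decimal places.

Put m_i = S'' at the i-th knot. Here h = (1, 1) and Δ = (-7, 7), so the interior equations h_(i-1)·m_(i-1) + 2(h_(i-1)+h_i)·m_i + h_i·m_(i+1) = 6(Δ_i − Δ_(i-1)) read
  1·m_0 + 4·m_1 + 1·m_2 = 6(Δ_1 - Δ_0) = 84
Natural end conditions: m_0 = m_2 = 0.
Forward elimination and back-substitution give m_0 = 0, m_1 = 21, m_2 = 0.
On [1, 2], with S_1(t) = a_1 + b_1·(t - 1) + c_1·(t - 1)² + d_1·(t - 1)³: c_1 = m_1/2 = 21/2, d_1 = (m_2 - m_1)/(6h_1) = -7/2, b_1 = Δ_1 - h_1(2m_1 + m_2)/6 = 0.

-3.5000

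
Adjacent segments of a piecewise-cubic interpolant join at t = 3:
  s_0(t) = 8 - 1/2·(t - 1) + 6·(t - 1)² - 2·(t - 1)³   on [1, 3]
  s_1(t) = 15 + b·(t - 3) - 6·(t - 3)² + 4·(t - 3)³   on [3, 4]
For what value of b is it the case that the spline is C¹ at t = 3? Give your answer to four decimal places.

-0.5000

s_0'(t) = -1/2 + 12·(t - 1) - 6·(t - 1)², so s_0'(3) = -1/2. On the right, s_1'(3) = b, so b = -1/2.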